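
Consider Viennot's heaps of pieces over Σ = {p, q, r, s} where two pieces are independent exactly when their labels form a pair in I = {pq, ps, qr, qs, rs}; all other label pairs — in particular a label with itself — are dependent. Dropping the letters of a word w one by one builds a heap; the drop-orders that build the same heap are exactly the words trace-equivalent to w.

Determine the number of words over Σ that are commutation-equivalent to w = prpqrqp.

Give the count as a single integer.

#0=p has no predecessor
#1=r depends on [0:p]
#2=p depends on [1:r]
#3=q has no predecessor
#4=r depends on [2:p]
#5=q depends on [3:q]
#6=p depends on [4:r]
sources: [0:p, 3:q]
N(rest) = Σ N(rest − s) over sources s of rest; N(one piece) = 1:
  size 1 → [5]=1  [6]=1
  size 2 → [3,5]=1  [4,6]=1  [5,6]=2
  size 3 → [2,4,6]=1  [3,5,6]=3  [4,5,6]=3
  size 4 → [1,2,4,6]=1  [2,4,5,6]=4  [3,4,5,6]=6
  size 5 → [0,1,2,4,6]=1  [1,2,4,5,6]=5  [2,3,4,5,6]=10
  first=0(p) contributes 15
  first=3(q) contributes 6
|[w]| = 21

21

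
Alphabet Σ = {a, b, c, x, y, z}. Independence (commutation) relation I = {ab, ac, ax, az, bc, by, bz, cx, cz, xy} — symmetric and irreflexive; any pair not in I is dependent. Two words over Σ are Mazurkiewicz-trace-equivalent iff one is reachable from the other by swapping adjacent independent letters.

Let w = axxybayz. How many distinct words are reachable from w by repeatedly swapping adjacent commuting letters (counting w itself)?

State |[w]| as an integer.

50

0(a) covers ∅
1(x) covers ∅
2(x) covers 1:x
3(y) covers 0:a
4(b) covers 2:x
5(a) covers 3:y
6(y) covers 5:a
7(z) covers 2:x, 6:y
floor of heap: 0:a, 1:x
completions by unplaced set U, small U first (add the entries for U minus each lowest piece of U):
  |U|=1: {4}:1  {7}:1
  |U|=2: {4,7}:2  {6,7}:1
  |U|=3: {2,4,7}:2  {4,6,7}:3  {5,6,7}:1
  |U|=4: {1,2,4,7}:2  {2,4,6,7}:5  {3,5,6,7}:1  {4,5,6,7}:4
  |U|=5: {0,3,5,6,7}:1  {1,2,4,6,7}:7  {2,4,5,6,7}:9  {3,4,5,6,7}:5
  |U|=6: {0,3,4,5,6,7}:6  {1,2,4,5,6,7}:16  {2,3,4,5,6,7}:14
  start at 0(a): 30
  start at 1(x): 20
sum over floor = 50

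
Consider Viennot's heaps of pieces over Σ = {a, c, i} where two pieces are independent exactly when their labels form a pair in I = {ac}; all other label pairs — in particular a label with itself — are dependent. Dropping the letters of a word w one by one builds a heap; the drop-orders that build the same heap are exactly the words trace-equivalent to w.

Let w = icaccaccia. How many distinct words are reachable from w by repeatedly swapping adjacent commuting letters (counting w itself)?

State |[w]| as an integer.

21

drop 0:i onto floor
drop 1:c onto {0:i}
drop 2:a onto {0:i}
drop 3:c onto {1:c}
drop 4:c onto {3:c}
drop 5:a onto {2:a}
drop 6:c onto {4:c}
drop 7:c onto {6:c}
drop 8:i onto {5:a, 7:c}
drop 9:a onto {8:i}
ground layer = {0:i}
drop-orders for the pieces not yet dropped (sum over which currently-grounded one goes next):
  1 to go: {9} 1
  2 to go: {8,9} 1
  3 to go: {5,8,9} 1  {7,8,9} 1
  4 to go: {2,5,8,9} 1  {5,7,8,9} 2  {6,7,8,9} 1
  5 to go: {2,5,7,8,9} 3  {4,6,7,8,9} 1  {5,6,7,8,9} 3
  6 to go: {2,5,6,7,8,9} 6  {3,4,6,7,8,9} 1  {4,5,6,7,8,9} 4
  7 to go: {1,3,4,6,7,8,9} 1  {2,4,5,6,7,8,9} 10  {3,4,5,6,7,8,9} 5
  8 to go: {1,3,4,5,6,7,8,9} 6  {2,3,4,5,6,7,8,9} 15
  if 0:i drops first: 21 orders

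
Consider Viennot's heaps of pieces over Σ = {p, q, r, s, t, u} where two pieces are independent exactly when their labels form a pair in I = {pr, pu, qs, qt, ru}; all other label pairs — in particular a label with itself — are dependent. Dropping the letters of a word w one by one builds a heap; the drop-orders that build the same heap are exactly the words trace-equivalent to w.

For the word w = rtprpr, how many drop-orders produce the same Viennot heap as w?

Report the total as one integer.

6

drop 0:r onto floor
drop 1:t onto {0:r}
drop 2:p onto {1:t}
drop 3:r onto {1:t}
drop 4:p onto {2:p}
drop 5:r onto {3:r}
ground layer = {0:r}
drop-orders for the pieces not yet dropped (sum over which currently-grounded one goes next):
  1 to go: {4} 1  {5} 1
  2 to go: {2,4} 1  {3,5} 1  {4,5} 2
  3 to go: {2,4,5} 3  {3,4,5} 3
  4 to go: {2,3,4,5} 6
  if 0:r drops first: 6 orders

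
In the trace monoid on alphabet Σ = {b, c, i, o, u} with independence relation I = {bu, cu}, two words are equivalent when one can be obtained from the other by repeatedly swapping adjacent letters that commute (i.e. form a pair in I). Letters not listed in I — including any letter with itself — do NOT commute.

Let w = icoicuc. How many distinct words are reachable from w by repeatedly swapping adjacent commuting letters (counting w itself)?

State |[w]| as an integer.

#0=i has no predecessor
#1=c depends on [0:i]
#2=o depends on [1:c]
#3=i depends on [2:o]
#4=c depends on [3:i]
#5=u depends on [3:i]
#6=c depends on [4:c]
sources: [0:i]
N(rest) = Σ N(rest − s) over sources s of rest; N(one piece) = 1:
  size 1 → [5]=1  [6]=1
  size 2 → [4,6]=1  [5,6]=2
  size 3 → [4,5,6]=3
  size 4 → [3,4,5,6]=3
  size 5 → [2,3,4,5,6]=3
  first=0(i) contributes 3

3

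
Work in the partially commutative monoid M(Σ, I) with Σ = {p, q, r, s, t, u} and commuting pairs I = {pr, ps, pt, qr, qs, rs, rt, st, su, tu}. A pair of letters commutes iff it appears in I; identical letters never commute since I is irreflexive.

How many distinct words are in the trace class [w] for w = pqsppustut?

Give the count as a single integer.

675

#0=p has no predecessor
#1=q depends on [0:p]
#2=s has no predecessor
#3=p depends on [1:q]
#4=p depends on [3:p]
#5=u depends on [4:p]
#6=s depends on [2:s]
#7=t depends on [1:q]
#8=u depends on [5:u]
#9=t depends on [7:t]
sources: [0:p, 2:s]
N(rest) = Σ N(rest − s) over sources s of rest; N(one piece) = 1:
  size 1 → [6]=1  [8]=1  [9]=1
  size 2 → [2,6]=1  [5,8]=1  [6,8]=2  [6,9]=2  [7,9]=1  [8,9]=2
  size 3 → [2,6,8]=3  [2,6,9]=3  [4,5,8]=1  [5,6,8]=3  [5,8,9]=3  [6,7,9]=3  [6,8,9]=6  [7,8,9]=3
  size 4 → [2,5,6,8]=6  [2,6,7,9]=6  [2,6,8,9]=12  [3,4,5,8]=1  [4,5,6,8]=4  [4,5,8,9]=4  [5,6,8,9]=12  [5,7,8,9]=6  [6,7,8,9]=12
  size 5 → [2,4,5,6,8]=10  [2,5,6,8,9]=30  [2,6,7,8,9]=30  [3,4,5,6,8]=5  [3,4,5,8,9]=5  [4,5,6,8,9]=20  [4,5,7,8,9]=10  [5,6,7,8,9]=30
  size 6 → [2,3,4,5,6,8]=15  [2,4,5,6,8,9]=60  [2,5,6,7,8,9]=90  [3,4,5,6,8,9]=30  [3,4,5,7,8,9]=15  [4,5,6,7,8,9]=60
  size 7 → [1,3,4,5,7,8,9]=15  [2,3,4,5,6,8,9]=105  [2,4,5,6,7,8,9]=210  [3,4,5,6,7,8,9]=105
  size 8 → [0,1,3,4,5,7,8,9]=15  [1,3,4,5,6,7,8,9]=120  [2,3,4,5,6,7,8,9]=420
  first=0(p) contributes 540
  first=2(s) contributes 135
|[w]| = 675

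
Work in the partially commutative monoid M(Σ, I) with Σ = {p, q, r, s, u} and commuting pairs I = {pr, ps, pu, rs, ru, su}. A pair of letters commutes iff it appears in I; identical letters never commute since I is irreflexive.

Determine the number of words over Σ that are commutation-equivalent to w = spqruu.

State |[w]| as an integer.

6

#0=s has no predecessor
#1=p has no predecessor
#2=q depends on [0:s, 1:p]
#3=r depends on [2:q]
#4=u depends on [2:q]
#5=u depends on [4:u]
sources: [0:s, 1:p]
N(rest) = Σ N(rest − s) over sources s of rest; N(one piece) = 1:
  size 1 → [3]=1  [5]=1
  size 2 → [3,5]=2  [4,5]=1
  size 3 → [3,4,5]=3
  size 4 → [2,3,4,5]=3
  first=0(s) contributes 3
  first=1(p) contributes 3
|[w]| = 6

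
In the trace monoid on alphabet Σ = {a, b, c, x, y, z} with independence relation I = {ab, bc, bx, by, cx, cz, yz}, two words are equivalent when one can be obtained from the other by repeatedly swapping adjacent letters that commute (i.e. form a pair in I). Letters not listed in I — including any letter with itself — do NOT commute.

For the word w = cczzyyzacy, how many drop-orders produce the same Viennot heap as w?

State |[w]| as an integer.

35

piece 0:c — minimal
piece 1:c rests on {0:c}
piece 2:z — minimal
piece 3:z rests on {2:z}
piece 4:y rests on {1:c}
piece 5:y rests on {4:y}
piece 6:z rests on {3:z}
piece 7:a rests on {5:y, 6:z}
piece 8:c rests on {7:a}
piece 9:y rests on {8:c}
minimal pieces: {0:c, 2:z}
ways to finish when only these pieces remain (= sum over removing one remaining piece with nothing left below it):
  1 left: {9}→1
  2 left: {8,9}→1
  3 left: {7,8,9}→1
  4 left: {5,7,8,9}→1  {6,7,8,9}→1
  5 left: {3,6,7,8,9}→1  {4,5,7,8,9}→1  {5,6,7,8,9}→2
  6 left: {1,4,5,7,8,9}→1  {2,3,6,7,8,9}→1  {3,5,6,7,8,9}→3  {4,5,6,7,8,9}→3
  7 left: {0,1,4,5,7,8,9}→1  {1,4,5,6,7,8,9}→4  {2,3,5,6,7,8,9}→4  {3,4,5,6,7,8,9}→6
  8 left: {0,1,4,5,6,7,8,9}→5  {1,3,4,5,6,7,8,9}→10  {2,3,4,5,6,7,8,9}→10
  placing 0:c first → 20 extensions
  placing 2:z first → 15 extensions
total linear extensions = 35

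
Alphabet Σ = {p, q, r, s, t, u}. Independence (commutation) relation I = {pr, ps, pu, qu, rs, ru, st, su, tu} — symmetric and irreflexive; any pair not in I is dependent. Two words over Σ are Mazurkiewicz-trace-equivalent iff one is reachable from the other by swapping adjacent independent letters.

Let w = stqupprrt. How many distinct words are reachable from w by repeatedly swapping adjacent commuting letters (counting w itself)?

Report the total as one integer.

drop 0:s onto floor
drop 1:t onto floor
drop 2:q onto {0:s, 1:t}
drop 3:u onto floor
drop 4:p onto {2:q}
drop 5:p onto {4:p}
drop 6:r onto {2:q}
drop 7:r onto {6:r}
drop 8:t onto {5:p, 7:r}
ground layer = {0:s, 1:t, 3:u}
drop-orders for the pieces not yet dropped (sum over which currently-grounded one goes next):
  1 to go: {3} 1  {8} 1
  2 to go: {3,8} 2  {5,8} 1  {7,8} 1
  3 to go: {3,5,8} 3  {3,7,8} 3  {4,5,8} 1  {5,7,8} 2  {6,7,8} 1
  4 to go: {3,4,5,8} 4  {3,5,7,8} 8  {3,6,7,8} 4  {4,5,7,8} 3  {5,6,7,8} 3
  5 to go: {3,4,5,7,8} 15  {3,5,6,7,8} 15  {4,5,6,7,8} 6
  6 to go: {2,4,5,6,7,8} 6  {3,4,5,6,7,8} 36
  7 to go: {0,2,4,5,6,7,8} 6  {1,2,4,5,6,7,8} 6  {2,3,4,5,6,7,8} 42
  if 0:s drops first: 48 orders
  if 1:t drops first: 48 orders
  if 3:u drops first: 12 orders
heap linearizations: 108

108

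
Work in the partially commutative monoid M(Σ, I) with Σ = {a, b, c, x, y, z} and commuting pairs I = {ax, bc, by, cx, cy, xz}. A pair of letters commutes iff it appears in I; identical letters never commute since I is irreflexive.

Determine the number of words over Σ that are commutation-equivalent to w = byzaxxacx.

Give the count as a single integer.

#0=b has no predecessor
#1=y has no predecessor
#2=z depends on [0:b, 1:y]
#3=a depends on [2:z]
#4=x depends on [0:b, 1:y]
#5=x depends on [4:x]
#6=a depends on [3:a]
#7=c depends on [6:a]
#8=x depends on [5:x]
sources: [0:b, 1:y]
N(rest) = Σ N(rest − s) over sources s of rest; N(one piece) = 1:
  size 1 → [7]=1  [8]=1
  size 2 → [5,8]=1  [6,7]=1  [7,8]=2
  size 3 → [3,6,7]=1  [4,5,8]=1  [5,7,8]=3  [6,7,8]=3
  size 4 → [2,3,6,7]=1  [3,6,7,8]=4  [4,5,7,8]=4  [5,6,7,8]=6
  size 5 → [2,3,6,7,8]=5  [3,5,6,7,8]=10  [4,5,6,7,8]=10
  size 6 → [2,3,5,6,7,8]=15  [3,4,5,6,7,8]=20
  size 7 → [2,3,4,5,6,7,8]=35
  first=0(b) contributes 35
  first=1(y) contributes 35
|[w]| = 70

70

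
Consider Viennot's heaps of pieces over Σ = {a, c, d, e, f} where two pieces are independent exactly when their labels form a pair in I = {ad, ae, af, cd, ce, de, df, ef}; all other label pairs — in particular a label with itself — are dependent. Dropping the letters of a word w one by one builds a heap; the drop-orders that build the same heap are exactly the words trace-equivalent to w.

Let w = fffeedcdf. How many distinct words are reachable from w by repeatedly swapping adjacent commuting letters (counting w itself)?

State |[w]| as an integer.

#0=f has no predecessor
#1=f depends on [0:f]
#2=f depends on [1:f]
#3=e has no predecessor
#4=e depends on [3:e]
#5=d has no predecessor
#6=c depends on [2:f]
#7=d depends on [5:d]
#8=f depends on [6:c]
sources: [0:f, 3:e, 5:d]
N(rest) = Σ N(rest − s) over sources s of rest; N(one piece) = 1:
  size 1 → [4]=1  [7]=1  [8]=1
  size 2 → [3,4]=1  [4,7]=2  [4,8]=2  [5,7]=1  [6,8]=1  [7,8]=2
  size 3 → [2,6,8]=1  [3,4,7]=3  [3,4,8]=3  [4,5,7]=3  [4,6,8]=3  [4,7,8]=6  [5,7,8]=3  [6,7,8]=3
  size 4 → [1,2,6,8]=1  [2,4,6,8]=4  [2,6,7,8]=4  [3,4,5,7]=6  [3,4,6,8]=6  [3,4,7,8]=12  [4,5,7,8]=12  [4,6,7,8]=12  [5,6,7,8]=6
  size 5 → [0,1,2,6,8]=1  [1,2,4,6,8]=5  [1,2,6,7,8]=5  [2,3,4,6,8]=10  [2,4,6,7,8]=20  [2,5,6,7,8]=10  [3,4,5,7,8]=30  [3,4,6,7,8]=30  [4,5,6,7,8]=30
  size 6 → [0,1,2,4,6,8]=6  [0,1,2,6,7,8]=6  [1,2,3,4,6,8]=15  [1,2,4,6,7,8]=30  [1,2,5,6,7,8]=15  [2,3,4,6,7,8]=60  [2,4,5,6,7,8]=60  [3,4,5,6,7,8]=90
  size 7 → [0,1,2,3,4,6,8]=21  [0,1,2,4,6,7,8]=42  [0,1,2,5,6,7,8]=21  [1,2,3,4,6,7,8]=105  [1,2,4,5,6,7,8]=105  [2,3,4,5,6,7,8]=210
  first=0(f) contributes 420
  first=3(e) contributes 168
  first=5(d) contributes 168
|[w]| = 756

756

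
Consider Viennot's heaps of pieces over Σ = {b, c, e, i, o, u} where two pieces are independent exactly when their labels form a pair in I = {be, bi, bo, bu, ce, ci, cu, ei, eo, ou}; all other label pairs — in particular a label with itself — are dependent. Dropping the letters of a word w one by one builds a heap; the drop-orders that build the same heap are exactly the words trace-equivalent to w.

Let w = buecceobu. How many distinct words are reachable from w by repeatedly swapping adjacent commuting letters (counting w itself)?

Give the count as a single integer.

252

drop 0:b onto floor
drop 1:u onto floor
drop 2:e onto {1:u}
drop 3:c onto {0:b}
drop 4:c onto {3:c}
drop 5:e onto {2:e}
drop 6:o onto {4:c}
drop 7:b onto {4:c}
drop 8:u onto {5:e}
ground layer = {0:b, 1:u}
drop-orders for the pieces not yet dropped (sum over which currently-grounded one goes next):
  1 to go: {6} 1  {7} 1  {8} 1
  2 to go: {5,8} 1  {6,7} 2  {6,8} 2  {7,8} 2
  3 to go: {2,5,8} 1  {4,6,7} 2  {5,6,8} 3  {5,7,8} 3  {6,7,8} 6
  4 to go: {1,2,5,8} 1  {2,5,6,8} 4  {2,5,7,8} 4  {3,4,6,7} 2  {4,6,7,8} 8  {5,6,7,8} 12
  5 to go: {0,3,4,6,7} 2  {1,2,5,6,8} 5  {1,2,5,7,8} 5  {2,5,6,7,8} 20  {3,4,6,7,8} 10  {4,5,6,7,8} 20
  6 to go: {0,3,4,6,7,8} 12  {1,2,5,6,7,8} 30  {2,4,5,6,7,8} 40  {3,4,5,6,7,8} 30
  7 to go: {0,3,4,5,6,7,8} 42  {1,2,4,5,6,7,8} 70  {2,3,4,5,6,7,8} 70
  if 0:b drops first: 140 orders
  if 1:u drops first: 112 orders
heap linearizations: 252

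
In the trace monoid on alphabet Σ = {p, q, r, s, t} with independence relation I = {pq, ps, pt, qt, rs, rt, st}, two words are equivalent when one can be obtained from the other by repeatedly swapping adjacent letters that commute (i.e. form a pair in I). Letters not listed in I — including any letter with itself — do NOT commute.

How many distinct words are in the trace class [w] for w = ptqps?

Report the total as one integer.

0(p) covers ∅
1(t) covers ∅
2(q) covers ∅
3(p) covers 0:p
4(s) covers 2:q
floor of heap: 0:p, 1:t, 2:q
completions by unplaced set U, small U first (add the entries for U minus each lowest piece of U):
  |U|=1: {1}:1  {3}:1  {4}:1
  |U|=2: {0,3}:1  {1,3}:2  {1,4}:2  {2,4}:1  {3,4}:2
  |U|=3: {0,1,3}:3  {0,3,4}:3  {1,2,4}:3  {1,3,4}:6  {2,3,4}:3
  start at 0(p): 12
  start at 1(t): 6
  start at 2(q): 12
sum over floor = 30

30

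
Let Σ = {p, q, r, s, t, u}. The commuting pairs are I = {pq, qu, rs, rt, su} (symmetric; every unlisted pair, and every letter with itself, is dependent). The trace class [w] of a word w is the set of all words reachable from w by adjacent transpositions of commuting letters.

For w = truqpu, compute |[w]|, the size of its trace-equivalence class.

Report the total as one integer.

0(t) covers ∅
1(r) covers ∅
2(u) covers 0:t, 1:r
3(q) covers 0:t, 1:r
4(p) covers 2:u
5(u) covers 4:p
floor of heap: 0:t, 1:r
completions by unplaced set U, small U first (add the entries for U minus each lowest piece of U):
  |U|=1: {3}:1  {5}:1
  |U|=2: {3,5}:2  {4,5}:1
  |U|=3: {2,4,5}:1  {3,4,5}:3
  |U|=4: {2,3,4,5}:4
  start at 0(t): 4
  start at 1(r): 4
sum over floor = 8

8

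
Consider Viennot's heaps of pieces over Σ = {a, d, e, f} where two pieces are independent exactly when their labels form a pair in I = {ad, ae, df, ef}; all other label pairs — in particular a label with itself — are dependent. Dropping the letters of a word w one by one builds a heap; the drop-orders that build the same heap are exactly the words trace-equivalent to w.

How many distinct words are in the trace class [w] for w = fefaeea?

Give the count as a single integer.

piece 0:f — minimal
piece 1:e — minimal
piece 2:f rests on {0:f}
piece 3:a rests on {2:f}
piece 4:e rests on {1:e}
piece 5:e rests on {4:e}
piece 6:a rests on {3:a}
minimal pieces: {0:f, 1:e}
ways to finish when only these pieces remain (= sum over removing one remaining piece with nothing left below it):
  1 left: {5}→1  {6}→1
  2 left: {3,6}→1  {4,5}→1  {5,6}→2
  3 left: {1,4,5}→1  {2,3,6}→1  {3,5,6}→3  {4,5,6}→3
  4 left: {0,2,3,6}→1  {1,4,5,6}→4  {2,3,5,6}→4  {3,4,5,6}→6
  5 left: {0,2,3,5,6}→5  {1,3,4,5,6}→10  {2,3,4,5,6}→10
  placing 0:f first → 20 extensions
  placing 1:e first → 15 extensions
total linear extensions = 35

35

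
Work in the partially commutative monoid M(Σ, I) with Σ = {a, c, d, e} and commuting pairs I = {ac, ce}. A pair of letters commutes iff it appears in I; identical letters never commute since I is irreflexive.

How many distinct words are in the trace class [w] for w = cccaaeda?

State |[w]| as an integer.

drop 0:c onto floor
drop 1:c onto {0:c}
drop 2:c onto {1:c}
drop 3:a onto floor
drop 4:a onto {3:a}
drop 5:e onto {4:a}
drop 6:d onto {2:c, 5:e}
drop 7:a onto {6:d}
ground layer = {0:c, 3:a}
drop-orders for the pieces not yet dropped (sum over which currently-grounded one goes next):
  1 to go: {7} 1
  2 to go: {6,7} 1
  3 to go: {2,6,7} 1  {5,6,7} 1
  4 to go: {1,2,6,7} 1  {2,5,6,7} 2  {4,5,6,7} 1
  5 to go: {0,1,2,6,7} 1  {1,2,5,6,7} 3  {2,4,5,6,7} 3  {3,4,5,6,7} 1
  6 to go: {0,1,2,5,6,7} 4  {1,2,4,5,6,7} 6  {2,3,4,5,6,7} 4
  if 0:c drops first: 10 orders
  if 3:a drops first: 10 orders
heap linearizations: 20

20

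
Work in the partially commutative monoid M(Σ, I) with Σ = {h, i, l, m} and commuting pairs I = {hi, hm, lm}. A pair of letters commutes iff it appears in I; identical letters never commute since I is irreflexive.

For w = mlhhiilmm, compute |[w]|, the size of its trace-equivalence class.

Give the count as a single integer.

77

#0=m has no predecessor
#1=l has no predecessor
#2=h depends on [1:l]
#3=h depends on [2:h]
#4=i depends on [0:m, 1:l]
#5=i depends on [4:i]
#6=l depends on [3:h, 5:i]
#7=m depends on [5:i]
#8=m depends on [7:m]
sources: [0:m, 1:l]
N(rest) = Σ N(rest − s) over sources s of rest; N(one piece) = 1:
  size 1 → [6]=1  [8]=1
  size 2 → [3,6]=1  [6,8]=2  [7,8]=1
  size 3 → [2,3,6]=1  [3,6,8]=3  [6,7,8]=3
  size 4 → [2,3,6,8]=4  [3,6,7,8]=6  [5,6,7,8]=3
  size 5 → [2,3,6,7,8]=10  [3,5,6,7,8]=9  [4,5,6,7,8]=3
  size 6 → [0,4,5,6,7,8]=3  [2,3,5,6,7,8]=19  [3,4,5,6,7,8]=12
  size 7 → [0,3,4,5,6,7,8]=15  [2,3,4,5,6,7,8]=31
  first=0(m) contributes 31
  first=1(l) contributes 46
|[w]| = 77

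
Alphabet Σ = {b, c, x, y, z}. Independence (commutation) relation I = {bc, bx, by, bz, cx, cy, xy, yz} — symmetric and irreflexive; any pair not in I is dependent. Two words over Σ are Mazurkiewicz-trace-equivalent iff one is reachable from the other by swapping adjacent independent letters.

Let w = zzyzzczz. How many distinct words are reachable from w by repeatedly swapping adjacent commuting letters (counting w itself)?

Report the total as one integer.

piece 0:z — minimal
piece 1:z rests on {0:z}
piece 2:y — minimal
piece 3:z rests on {1:z}
piece 4:z rests on {3:z}
piece 5:c rests on {4:z}
piece 6:z rests on {5:c}
piece 7:z rests on {6:z}
minimal pieces: {0:z, 2:y}
ways to finish when only these pieces remain (= sum over removing one remaining piece with nothing left below it):
  1 left: {2}→1  {7}→1
  2 left: {2,7}→2  {6,7}→1
  3 left: {2,6,7}→3  {5,6,7}→1
  4 left: {2,5,6,7}→4  {4,5,6,7}→1
  5 left: {2,4,5,6,7}→5  {3,4,5,6,7}→1
  6 left: {1,3,4,5,6,7}→1  {2,3,4,5,6,7}→6
  placing 0:z first → 7 extensions
  placing 2:y first → 1 extensions
total linear extensions = 8

8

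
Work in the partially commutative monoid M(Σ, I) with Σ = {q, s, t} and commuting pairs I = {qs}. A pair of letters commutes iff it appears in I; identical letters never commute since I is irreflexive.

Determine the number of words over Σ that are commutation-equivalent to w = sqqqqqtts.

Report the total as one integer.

piece 0:s — minimal
piece 1:q — minimal
piece 2:q rests on {1:q}
piece 3:q rests on {2:q}
piece 4:q rests on {3:q}
piece 5:q rests on {4:q}
piece 6:t rests on {0:s, 5:q}
piece 7:t rests on {6:t}
piece 8:s rests on {7:t}
minimal pieces: {0:s, 1:q}
ways to finish when only these pieces remain (= sum over removing one remaining piece with nothing left below it):
  1 left: {8}→1
  2 left: {7,8}→1
  3 left: {6,7,8}→1
  4 left: {0,6,7,8}→1  {5,6,7,8}→1
  5 left: {0,5,6,7,8}→2  {4,5,6,7,8}→1
  6 left: {0,4,5,6,7,8}→3  {3,4,5,6,7,8}→1
  7 left: {0,3,4,5,6,7,8}→4  {2,3,4,5,6,7,8}→1
  placing 0:s first → 1 extensions
  placing 1:q first → 5 extensions
total linear extensions = 6

6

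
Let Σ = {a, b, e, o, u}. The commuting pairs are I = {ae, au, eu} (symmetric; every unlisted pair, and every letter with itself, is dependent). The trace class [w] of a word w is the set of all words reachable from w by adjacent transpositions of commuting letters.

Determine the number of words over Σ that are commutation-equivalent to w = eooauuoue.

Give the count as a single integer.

6

piece 0:e — minimal
piece 1:o rests on {0:e}
piece 2:o rests on {1:o}
piece 3:a rests on {2:o}
piece 4:u rests on {2:o}
piece 5:u rests on {4:u}
piece 6:o rests on {3:a, 5:u}
piece 7:u rests on {6:o}
piece 8:e rests on {6:o}
minimal pieces: {0:e}
ways to finish when only these pieces remain (= sum over removing one remaining piece with nothing left below it):
  1 left: {7}→1  {8}→1
  2 left: {7,8}→2
  3 left: {6,7,8}→2
  4 left: {3,6,7,8}→2  {5,6,7,8}→2
  5 left: {3,5,6,7,8}→4  {4,5,6,7,8}→2
  6 left: {3,4,5,6,7,8}→6
  7 left: {2,3,4,5,6,7,8}→6
  placing 0:e first → 6 extensions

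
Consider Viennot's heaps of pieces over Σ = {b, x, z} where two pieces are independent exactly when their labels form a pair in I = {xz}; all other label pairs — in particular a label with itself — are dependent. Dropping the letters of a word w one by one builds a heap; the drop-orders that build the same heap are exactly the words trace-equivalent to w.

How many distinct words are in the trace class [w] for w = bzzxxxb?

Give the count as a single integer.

10

0(b) covers ∅
1(z) covers 0:b
2(z) covers 1:z
3(x) covers 0:b
4(x) covers 3:x
5(x) covers 4:x
6(b) covers 2:z, 5:x
floor of heap: 0:b
completions by unplaced set U, small U first (add the entries for U minus each lowest piece of U):
  |U|=1: {6}:1
  |U|=2: {2,6}:1  {5,6}:1
  |U|=3: {1,2,6}:1  {2,5,6}:2  {4,5,6}:1
  |U|=4: {1,2,5,6}:3  {2,4,5,6}:3  {3,4,5,6}:1
  |U|=5: {1,2,4,5,6}:6  {2,3,4,5,6}:4
  start at 0(b): 10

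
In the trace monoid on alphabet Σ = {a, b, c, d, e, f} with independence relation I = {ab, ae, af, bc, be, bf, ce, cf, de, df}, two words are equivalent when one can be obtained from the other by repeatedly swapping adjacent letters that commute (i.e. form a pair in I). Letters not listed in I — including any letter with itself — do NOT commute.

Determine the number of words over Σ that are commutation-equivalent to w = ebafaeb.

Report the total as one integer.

0(e) covers ∅
1(b) covers ∅
2(a) covers ∅
3(f) covers 0:e
4(a) covers 2:a
5(e) covers 3:f
6(b) covers 1:b
floor of heap: 0:e, 1:b, 2:a
completions by unplaced set U, small U first (add the entries for U minus each lowest piece of U):
  |U|=1: {4}:1  {5}:1  {6}:1
  |U|=2: {1,6}:1  {2,4}:1  {3,5}:1  {4,5}:2  {4,6}:2  {5,6}:2
  |U|=3: {0,3,5}:1  {1,4,6}:3  {1,5,6}:3  {2,4,5}:3  {2,4,6}:3  {3,4,5}:3  {3,5,6}:3  {4,5,6}:6
  |U|=4: {0,3,4,5}:4  {0,3,5,6}:4  {1,2,4,6}:6  {1,3,5,6}:6  {1,4,5,6}:12  {2,3,4,5}:6  {2,4,5,6}:12  {3,4,5,6}:12
  |U|=5: {0,1,3,5,6}:10  {0,2,3,4,5}:10  {0,3,4,5,6}:20  {1,2,4,5,6}:30  {1,3,4,5,6}:30  {2,3,4,5,6}:30
  start at 0(e): 90
  start at 1(b): 60
  start at 2(a): 60
sum over floor = 210

210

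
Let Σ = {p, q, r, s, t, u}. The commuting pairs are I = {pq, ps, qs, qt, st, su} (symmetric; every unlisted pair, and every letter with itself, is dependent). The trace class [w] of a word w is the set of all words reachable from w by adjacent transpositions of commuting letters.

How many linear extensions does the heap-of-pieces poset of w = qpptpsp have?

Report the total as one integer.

#0=q has no predecessor
#1=p has no predecessor
#2=p depends on [1:p]
#3=t depends on [2:p]
#4=p depends on [3:t]
#5=s has no predecessor
#6=p depends on [4:p]
sources: [0:q, 1:p, 5:s]
N(rest) = Σ N(rest − s) over sources s of rest; N(one piece) = 1:
  size 1 → [0]=1  [5]=1  [6]=1
  size 2 → [0,5]=2  [0,6]=2  [4,6]=1  [5,6]=2
  size 3 → [0,4,6]=3  [0,5,6]=6  [3,4,6]=1  [4,5,6]=3
  size 4 → [0,3,4,6]=4  [0,4,5,6]=12  [2,3,4,6]=1  [3,4,5,6]=4
  size 5 → [0,2,3,4,6]=5  [0,3,4,5,6]=20  [1,2,3,4,6]=1  [2,3,4,5,6]=5
  first=0(q) contributes 6
  first=1(p) contributes 30
  first=5(s) contributes 6
|[w]| = 42

42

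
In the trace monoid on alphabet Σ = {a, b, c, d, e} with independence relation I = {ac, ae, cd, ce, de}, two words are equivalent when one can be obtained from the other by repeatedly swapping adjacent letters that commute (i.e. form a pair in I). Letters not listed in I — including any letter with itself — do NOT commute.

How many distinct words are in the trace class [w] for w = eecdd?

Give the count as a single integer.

piece 0:e — minimal
piece 1:e rests on {0:e}
piece 2:c — minimal
piece 3:d — minimal
piece 4:d rests on {3:d}
minimal pieces: {0:e, 2:c, 3:d}
ways to finish when only these pieces remain (= sum over removing one remaining piece with nothing left below it):
  1 left: {1}→1  {2}→1  {4}→1
  2 left: {0,1}→1  {1,2}→2  {1,4}→2  {2,4}→2  {3,4}→1
  3 left: {0,1,2}→3  {0,1,4}→3  {1,2,4}→6  {1,3,4}→3  {2,3,4}→3
  placing 0:e first → 12 extensions
  placing 2:c first → 6 extensions
  placing 3:d first → 12 extensions
total linear extensions = 30

30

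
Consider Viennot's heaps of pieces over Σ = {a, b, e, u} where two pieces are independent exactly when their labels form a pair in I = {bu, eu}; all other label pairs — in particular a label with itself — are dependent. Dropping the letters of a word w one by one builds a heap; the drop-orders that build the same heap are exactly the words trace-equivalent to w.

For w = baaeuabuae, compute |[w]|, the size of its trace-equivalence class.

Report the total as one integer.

drop 0:b onto floor
drop 1:a onto {0:b}
drop 2:a onto {1:a}
drop 3:e onto {2:a}
drop 4:u onto {2:a}
drop 5:a onto {3:e, 4:u}
drop 6:b onto {5:a}
drop 7:u onto {5:a}
drop 8:a onto {6:b, 7:u}
drop 9:e onto {8:a}
ground layer = {0:b}
drop-orders for the pieces not yet dropped (sum over which currently-grounded one goes next):
  1 to go: {9} 1
  2 to go: {8,9} 1
  3 to go: {6,8,9} 1  {7,8,9} 1
  4 to go: {6,7,8,9} 2
  5 to go: {5,6,7,8,9} 2
  6 to go: {3,5,6,7,8,9} 2  {4,5,6,7,8,9} 2
  7 to go: {3,4,5,6,7,8,9} 4
  8 to go: {2,3,4,5,6,7,8,9} 4
  if 0:b drops first: 4 orders

4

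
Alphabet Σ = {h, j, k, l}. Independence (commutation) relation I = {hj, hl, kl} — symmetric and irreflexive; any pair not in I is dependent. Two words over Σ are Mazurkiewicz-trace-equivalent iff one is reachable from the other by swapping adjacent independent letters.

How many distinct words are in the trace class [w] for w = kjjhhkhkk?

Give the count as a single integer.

piece 0:k — minimal
piece 1:j rests on {0:k}
piece 2:j rests on {1:j}
piece 3:h rests on {0:k}
piece 4:h rests on {3:h}
piece 5:k rests on {2:j, 4:h}
piece 6:h rests on {5:k}
piece 7:k rests on {6:h}
piece 8:k rests on {7:k}
minimal pieces: {0:k}
ways to finish when only these pieces remain (= sum over removing one remaining piece with nothing left below it):
  1 left: {8}→1
  2 left: {7,8}→1
  3 left: {6,7,8}→1
  4 left: {5,6,7,8}→1
  5 left: {2,5,6,7,8}→1  {4,5,6,7,8}→1
  6 left: {1,2,5,6,7,8}→1  {2,4,5,6,7,8}→2  {3,4,5,6,7,8}→1
  7 left: {1,2,4,5,6,7,8}→3  {2,3,4,5,6,7,8}→3
  placing 0:k first → 6 extensions

6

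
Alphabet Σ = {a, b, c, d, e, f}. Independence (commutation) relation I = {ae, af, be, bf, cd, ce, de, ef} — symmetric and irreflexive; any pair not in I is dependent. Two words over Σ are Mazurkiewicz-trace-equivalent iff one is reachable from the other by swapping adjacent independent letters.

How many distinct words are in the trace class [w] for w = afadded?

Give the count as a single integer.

piece 0:a — minimal
piece 1:f — minimal
piece 2:a rests on {0:a}
piece 3:d rests on {1:f, 2:a}
piece 4:d rests on {3:d}
piece 5:e — minimal
piece 6:d rests on {4:d}
minimal pieces: {0:a, 1:f, 5:e}
ways to finish when only these pieces remain (= sum over removing one remaining piece with nothing left below it):
  1 left: {5}→1  {6}→1
  2 left: {4,6}→1  {5,6}→2
  3 left: {3,4,6}→1  {4,5,6}→3
  4 left: {1,3,4,6}→1  {2,3,4,6}→1  {3,4,5,6}→4
  5 left: {0,2,3,4,6}→1  {1,2,3,4,6}→2  {1,3,4,5,6}→5  {2,3,4,5,6}→5
  placing 0:a first → 12 extensions
  placing 1:f first → 6 extensions
  placing 5:e first → 3 extensions
total linear extensions = 21

21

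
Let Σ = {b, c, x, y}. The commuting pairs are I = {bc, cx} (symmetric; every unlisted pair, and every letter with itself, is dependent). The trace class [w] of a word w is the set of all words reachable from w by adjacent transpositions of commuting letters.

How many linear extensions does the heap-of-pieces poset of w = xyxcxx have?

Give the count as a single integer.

drop 0:x onto floor
drop 1:y onto {0:x}
drop 2:x onto {1:y}
drop 3:c onto {1:y}
drop 4:x onto {2:x}
drop 5:x onto {4:x}
ground layer = {0:x}
drop-orders for the pieces not yet dropped (sum over which currently-grounded one goes next):
  1 to go: {3} 1  {5} 1
  2 to go: {3,5} 2  {4,5} 1
  3 to go: {2,4,5} 1  {3,4,5} 3
  4 to go: {2,3,4,5} 4
  if 0:x drops first: 4 orders

4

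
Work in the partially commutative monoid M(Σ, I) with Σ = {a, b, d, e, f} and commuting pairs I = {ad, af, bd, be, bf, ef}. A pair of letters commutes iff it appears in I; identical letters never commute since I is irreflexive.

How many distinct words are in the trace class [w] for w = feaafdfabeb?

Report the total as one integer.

0(f) covers ∅
1(e) covers ∅
2(a) covers 1:e
3(a) covers 2:a
4(f) covers 0:f
5(d) covers 1:e, 4:f
6(f) covers 5:d
7(a) covers 3:a
8(b) covers 7:a
9(e) covers 5:d, 7:a
10(b) covers 8:b
floor of heap: 0:f, 1:e
completions by unplaced set U, small U first (add the entries for U minus each lowest piece of U):
  |U|=1: {6}:1  {9}:1  {10}:1
  |U|=2: {6,9}:2  {6,10}:2  {8,10}:1  {9,10}:2
  |U|=3: {5,6,9}:2  {6,8,10}:3  {6,9,10}:6  {8,9,10}:3
  |U|=4: {4,5,6,9}:2  {5,6,9,10}:8  {6,8,9,10}:12  {7,8,9,10}:3
  |U|=5: {0,4,5,6,9}:2  {3,7,8,9,10}:3  {4,5,6,9,10}:10  {5,6,8,9,10}:20  {6,7,8,9,10}:15
  |U|=6: {0,4,5,6,9,10}:12  {2,3,7,8,9,10}:3  {3,6,7,8,9,10}:18  {4,5,6,8,9,10}:30  {5,6,7,8,9,10}:35
  |U|=7: {0,4,5,6,8,9,10}:42  {2,3,6,7,8,9,10}:21  {3,5,6,7,8,9,10}:53  {4,5,6,7,8,9,10}:65
  |U|=8: {0,4,5,6,7,8,9,10}:107  {2,3,5,6,7,8,9,10}:74  {3,4,5,6,7,8,9,10}:118
  |U|=9: {0,3,4,5,6,7,8,9,10}:225  {1,2,3,5,6,7,8,9,10}:74  {2,3,4,5,6,7,8,9,10}:192
  start at 0(f): 266
  start at 1(e): 417
sum over floor = 683

683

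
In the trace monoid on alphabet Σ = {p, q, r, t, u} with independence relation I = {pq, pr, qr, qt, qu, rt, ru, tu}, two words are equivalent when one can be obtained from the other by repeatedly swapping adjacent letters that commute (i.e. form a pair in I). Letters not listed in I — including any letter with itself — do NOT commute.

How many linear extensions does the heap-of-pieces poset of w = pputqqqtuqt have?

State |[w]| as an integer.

0(p) covers ∅
1(p) covers 0:p
2(u) covers 1:p
3(t) covers 1:p
4(q) covers ∅
5(q) covers 4:q
6(q) covers 5:q
7(t) covers 3:t
8(u) covers 2:u
9(q) covers 6:q
10(t) covers 7:t
floor of heap: 0:p, 4:q
completions by unplaced set U, small U first (add the entries for U minus each lowest piece of U):
  |U|=1: {8}:1  {9}:1  {10}:1
  |U|=2: {2,8}:1  {6,9}:1  {7,10}:1  {8,9}:2  {8,10}:2  {9,10}:2
  |U|=3: {2,8,9}:3  {2,8,10}:3  {3,7,10}:1  {5,6,9}:1  {6,8,9}:3  {6,9,10}:3  {7,8,10}:3  {7,9,10}:3  {8,9,10}:6
  |U|=4: {2,6,8,9}:6  {2,7,8,10}:6  {2,8,9,10}:12  {3,7,8,10}:4  {3,7,9,10}:4  {4,5,6,9}:1  {5,6,8,9}:4  {5,6,9,10}:4  {6,7,9,10}:6  {6,8,9,10}:12  {7,8,9,10}:12
  |U|=5: {2,3,7,8,10}:10  {2,5,6,8,9}:10  {2,6,8,9,10}:30  {2,7,8,9,10}:30  {3,6,7,9,10}:10  {3,7,8,9,10}:20  {4,5,6,8,9}:5  {4,5,6,9,10}:5  {5,6,7,9,10}:10  {5,6,8,9,10}:20  {6,7,8,9,10}:30
  |U|=6: {1,2,3,7,8,10}:10  {2,3,7,8,9,10}:60  {2,4,5,6,8,9}:15  {2,5,6,8,9,10}:60  {2,6,7,8,9,10}:90  {3,5,6,7,9,10}:20  {3,6,7,8,9,10}:60  {4,5,6,7,9,10}:15  {4,5,6,8,9,10}:30  {5,6,7,8,9,10}:60
  |U|=7: {0,1,2,3,7,8,10}:10  {1,2,3,7,8,9,10}:70  {2,3,6,7,8,9,10}:210  {2,4,5,6,8,9,10}:105  {2,5,6,7,8,9,10}:210  {3,4,5,6,7,9,10}:35  {3,5,6,7,8,9,10}:140  {4,5,6,7,8,9,10}:105
  |U|=8: {0,1,2,3,7,8,9,10}:80  {1,2,3,6,7,8,9,10}:280  {2,3,5,6,7,8,9,10}:560  {2,4,5,6,7,8,9,10}:420  {3,4,5,6,7,8,9,10}:280
  |U|=9: {0,1,2,3,6,7,8,9,10}:360  {1,2,3,5,6,7,8,9,10}:840  {2,3,4,5,6,7,8,9,10}:1260
  start at 0(p): 2100
  start at 4(q): 1200
sum over floor = 3300

3300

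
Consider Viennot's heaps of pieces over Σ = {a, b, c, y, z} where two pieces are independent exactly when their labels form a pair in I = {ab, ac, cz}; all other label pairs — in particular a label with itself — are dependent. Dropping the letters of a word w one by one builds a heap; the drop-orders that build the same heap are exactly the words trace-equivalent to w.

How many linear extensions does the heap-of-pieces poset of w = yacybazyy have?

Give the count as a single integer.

0(y) covers ∅
1(a) covers 0:y
2(c) covers 0:y
3(y) covers 1:a, 2:c
4(b) covers 3:y
5(a) covers 3:y
6(z) covers 4:b, 5:a
7(y) covers 6:z
8(y) covers 7:y
floor of heap: 0:y
completions by unplaced set U, small U first (add the entries for U minus each lowest piece of U):
  |U|=1: {8}:1
  |U|=2: {7,8}:1
  |U|=3: {6,7,8}:1
  |U|=4: {4,6,7,8}:1  {5,6,7,8}:1
  |U|=5: {4,5,6,7,8}:2
  |U|=6: {3,4,5,6,7,8}:2
  |U|=7: {1,3,4,5,6,7,8}:2  {2,3,4,5,6,7,8}:2
  start at 0(y): 4

4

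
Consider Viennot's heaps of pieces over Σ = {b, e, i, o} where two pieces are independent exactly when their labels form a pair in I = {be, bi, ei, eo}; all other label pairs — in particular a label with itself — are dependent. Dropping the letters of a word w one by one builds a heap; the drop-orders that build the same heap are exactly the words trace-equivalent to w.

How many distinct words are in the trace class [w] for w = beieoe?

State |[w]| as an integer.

0(b) covers ∅
1(e) covers ∅
2(i) covers ∅
3(e) covers 1:e
4(o) covers 0:b, 2:i
5(e) covers 3:e
floor of heap: 0:b, 1:e, 2:i
completions by unplaced set U, small U first (add the entries for U minus each lowest piece of U):
  |U|=1: {4}:1  {5}:1
  |U|=2: {0,4}:1  {2,4}:1  {3,5}:1  {4,5}:2
  |U|=3: {0,2,4}:2  {0,4,5}:3  {1,3,5}:1  {2,4,5}:3  {3,4,5}:3
  |U|=4: {0,2,4,5}:8  {0,3,4,5}:6  {1,3,4,5}:4  {2,3,4,5}:6
  start at 0(b): 10
  start at 1(e): 20
  start at 2(i): 10
sum over floor = 40

40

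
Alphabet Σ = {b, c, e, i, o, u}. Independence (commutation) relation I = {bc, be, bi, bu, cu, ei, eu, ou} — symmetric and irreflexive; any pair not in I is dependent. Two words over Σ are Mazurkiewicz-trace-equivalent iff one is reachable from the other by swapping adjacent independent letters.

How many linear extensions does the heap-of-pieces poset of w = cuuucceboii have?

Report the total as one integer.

piece 0:c — minimal
piece 1:u — minimal
piece 2:u rests on {1:u}
piece 3:u rests on {2:u}
piece 4:c rests on {0:c}
piece 5:c rests on {4:c}
piece 6:e rests on {5:c}
piece 7:b — minimal
piece 8:o rests on {6:e, 7:b}
piece 9:i rests on {3:u, 8:o}
piece 10:i rests on {9:i}
minimal pieces: {0:c, 1:u, 7:b}
ways to finish when only these pieces remain (= sum over removing one remaining piece with nothing left below it):
  1 left: {10}→1
  2 left: {9,10}→1
  3 left: {3,9,10}→1  {8,9,10}→1
  4 left: {2,3,9,10}→1  {3,8,9,10}→2  {6,8,9,10}→1  {7,8,9,10}→1
  5 left: {1,2,3,9,10}→1  {2,3,8,9,10}→3  {3,6,8,9,10}→3  {3,7,8,9,10}→3  {5,6,8,9,10}→1  {6,7,8,9,10}→2
  6 left: {1,2,3,8,9,10}→4  {2,3,6,8,9,10}→6  {2,3,7,8,9,10}→6  {3,5,6,8,9,10}→4  {3,6,7,8,9,10}→8  {4,5,6,8,9,10}→1  {5,6,7,8,9,10}→3
  7 left: {0,4,5,6,8,9,10}→1  {1,2,3,6,8,9,10}→10  {1,2,3,7,8,9,10}→10  {2,3,5,6,8,9,10}→10  {2,3,6,7,8,9,10}→20  {3,4,5,6,8,9,10}→5  {3,5,6,7,8,9,10}→15  {4,5,6,7,8,9,10}→4
  8 left: {0,3,4,5,6,8,9,10}→6  {0,4,5,6,7,8,9,10}→5  {1,2,3,5,6,8,9,10}→20  {1,2,3,6,7,8,9,10}→40  {2,3,4,5,6,8,9,10}→15  {2,3,5,6,7,8,9,10}→45  {3,4,5,6,7,8,9,10}→24
  9 left: {0,2,3,4,5,6,8,9,10}→21  {0,3,4,5,6,7,8,9,10}→35  {1,2,3,4,5,6,8,9,10}→35  {1,2,3,5,6,7,8,9,10}→105  {2,3,4,5,6,7,8,9,10}→84
  placing 0:c first → 224 extensions
  placing 1:u first → 140 extensions
  placing 7:b first → 56 extensions
total linear extensions = 420

420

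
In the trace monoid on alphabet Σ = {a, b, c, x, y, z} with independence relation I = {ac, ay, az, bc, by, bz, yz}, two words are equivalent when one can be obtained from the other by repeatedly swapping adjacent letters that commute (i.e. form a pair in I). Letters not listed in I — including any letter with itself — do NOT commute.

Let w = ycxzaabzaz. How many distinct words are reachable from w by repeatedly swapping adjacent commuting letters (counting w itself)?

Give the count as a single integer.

35

piece 0:y — minimal
piece 1:c rests on {0:y}
piece 2:x rests on {1:c}
piece 3:z rests on {2:x}
piece 4:a rests on {2:x}
piece 5:a rests on {4:a}
piece 6:b rests on {5:a}
piece 7:z rests on {3:z}
piece 8:a rests on {6:b}
piece 9:z rests on {7:z}
minimal pieces: {0:y}
ways to finish when only these pieces remain (= sum over removing one remaining piece with nothing left below it):
  1 left: {8}→1  {9}→1
  2 left: {6,8}→1  {7,9}→1  {8,9}→2
  3 left: {3,7,9}→1  {5,6,8}→1  {6,8,9}→3  {7,8,9}→3
  4 left: {3,7,8,9}→4  {4,5,6,8}→1  {5,6,8,9}→4  {6,7,8,9}→6
  5 left: {3,6,7,8,9}→10  {4,5,6,8,9}→5  {5,6,7,8,9}→10
  6 left: {3,5,6,7,8,9}→20  {4,5,6,7,8,9}→15
  7 left: {3,4,5,6,7,8,9}→35
  8 left: {2,3,4,5,6,7,8,9}→35
  placing 0:y first → 35 extensions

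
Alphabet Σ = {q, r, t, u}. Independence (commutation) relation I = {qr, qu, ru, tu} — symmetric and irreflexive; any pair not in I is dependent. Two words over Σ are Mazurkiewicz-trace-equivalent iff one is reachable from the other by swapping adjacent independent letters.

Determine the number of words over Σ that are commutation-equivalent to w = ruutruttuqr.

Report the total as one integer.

660

#0=r has no predecessor
#1=u has no predecessor
#2=u depends on [1:u]
#3=t depends on [0:r]
#4=r depends on [3:t]
#5=u depends on [2:u]
#6=t depends on [4:r]
#7=t depends on [6:t]
#8=u depends on [5:u]
#9=q depends on [7:t]
#10=r depends on [7:t]
sources: [0:r, 1:u]
N(rest) = Σ N(rest − s) over sources s of rest; N(one piece) = 1:
  size 1 → [8]=1  [9]=1  [10]=1
  size 2 → [5,8]=1  [8,9]=2  [8,10]=2  [9,10]=2
  size 3 → [2,5,8]=1  [5,8,9]=3  [5,8,10]=3  [7,9,10]=2  [8,9,10]=6
  size 4 → [1,2,5,8]=1  [2,5,8,9]=4  [2,5,8,10]=4  [5,8,9,10]=12  [6,7,9,10]=2  [7,8,9,10]=8
  size 5 → [1,2,5,8,9]=5  [1,2,5,8,10]=5  [2,5,8,9,10]=20  [4,6,7,9,10]=2  [5,7,8,9,10]=20  [6,7,8,9,10]=10
  size 6 → [1,2,5,8,9,10]=30  [2,5,7,8,9,10]=40  [3,4,6,7,9,10]=2  [4,6,7,8,9,10]=12  [5,6,7,8,9,10]=30
  size 7 → [0,3,4,6,7,9,10]=2  [1,2,5,7,8,9,10]=70  [2,5,6,7,8,9,10]=70  [3,4,6,7,8,9,10]=14  [4,5,6,7,8,9,10]=42
  size 8 → [0,3,4,6,7,8,9,10]=16  [1,2,5,6,7,8,9,10]=140  [2,4,5,6,7,8,9,10]=112  [3,4,5,6,7,8,9,10]=56
  size 9 → [0,3,4,5,6,7,8,9,10]=72  [1,2,4,5,6,7,8,9,10]=252  [2,3,4,5,6,7,8,9,10]=168
  first=0(r) contributes 420
  first=1(u) contributes 240
|[w]| = 660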